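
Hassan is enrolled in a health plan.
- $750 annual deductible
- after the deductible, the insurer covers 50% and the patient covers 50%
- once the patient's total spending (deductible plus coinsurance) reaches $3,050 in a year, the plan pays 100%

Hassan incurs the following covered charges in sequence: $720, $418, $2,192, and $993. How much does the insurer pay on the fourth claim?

$496.50

Claim 1 ($720): entire amount goes to the deductible. Patient owes $720 (running OOP $720). Plan pays $720 − $720 = $0.
Claim 2 ($418): $30 to deductible, leaving $388; coinsurance $388 × 50% = $194. Patient owes $224 (running OOP $944). Plan pays $418 − $224 = $194.
Claim 3 ($2,192): 50% coinsurance on $2,192 = $1,096. Patient owes $1,096 (running OOP $2,040). Insurer: $2,192 − $1,096 = $1,096.
Claim 4 ($993): deductible met; 50% of $993 = $496.50. Cost to patient: $496.50. OOP to date $2,536.50. Plan pays $993 − $496.50 = $496.50.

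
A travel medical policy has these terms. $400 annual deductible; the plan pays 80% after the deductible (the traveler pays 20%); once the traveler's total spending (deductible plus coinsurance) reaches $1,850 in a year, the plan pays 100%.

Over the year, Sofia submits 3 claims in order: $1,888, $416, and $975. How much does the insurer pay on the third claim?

#1 ($1,888): $400 finishes the deductible; $1,488 goes to coinsurance; 20% of $1,488 = $297.60. Cost to traveler: $697.60. OOP to date $697.60. Insurer: $1,888 − $697.60 = $1,190.40.
#2 ($416): 20% coinsurance on $416 = $83.20. Traveler pays $83.20; OOP now $780.80. Plan pays $416 − $83.20 = $332.80.
#3 ($975): deductible already satisfied, so traveler's share is 20% × $975 = $195. Traveler owes $195 (running OOP $975.80). Insurer: $975 − $195 = $780.

$780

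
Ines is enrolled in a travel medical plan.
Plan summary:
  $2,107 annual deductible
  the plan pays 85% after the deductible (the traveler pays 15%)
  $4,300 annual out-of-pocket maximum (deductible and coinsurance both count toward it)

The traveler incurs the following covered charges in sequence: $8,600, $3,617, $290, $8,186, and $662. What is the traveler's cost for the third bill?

#1 ($8,600): $2,107 finishes the deductible; $6,493 goes to coinsurance; traveler's 15% is $973.95. Traveler pays $3,080.95; OOP now $3,080.95.
#2 ($3,617): deductible already satisfied, so traveler's share is 15% × $3,617 = $542.55. Traveler pays $542.55; OOP now $3,623.50.
#3 ($290): deductible met; 15% of $290 = $43.50. Traveler pays $43.50; OOP now $3,667.

$43.50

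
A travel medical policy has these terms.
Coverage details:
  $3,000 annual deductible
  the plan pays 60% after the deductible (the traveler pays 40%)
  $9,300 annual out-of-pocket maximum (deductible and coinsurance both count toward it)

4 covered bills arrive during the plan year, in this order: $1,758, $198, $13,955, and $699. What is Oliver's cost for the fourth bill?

Claim 1 ($1,758): fully absorbed by the deductible. Traveler pays $1,758; OOP now $1,758.
Claim 2 ($198): all of it applies to the deductible. Traveler owes $198 (running OOP $1,956).
Claim 3 ($13,955): $1,044 finishes the deductible; $12,911 goes to coinsurance; coinsurance $12,911 × 40% = $5,164.40. Cost to traveler: $6,208.40. OOP to date $8,164.40.
Claim 4 ($699): 40% coinsurance on $699 = $279.60. Cost to traveler: $279.60. OOP to date $8,444.

$279.60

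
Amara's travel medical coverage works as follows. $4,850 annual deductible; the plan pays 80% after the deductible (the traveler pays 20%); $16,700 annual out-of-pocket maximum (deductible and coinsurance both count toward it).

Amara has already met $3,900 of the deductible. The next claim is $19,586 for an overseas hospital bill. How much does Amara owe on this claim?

Deductible still to meet: $4,850 − $3,900 = $950.
After the $950 deductible portion, $19,586 − $950 = $18,636 is subject to coinsurance.
Traveler's 20% share of $18,636 is $3,727.20.
Traveler responsibility before any cap: $950 + $3,727.20 = $4,677.20.
Cumulative spending $3,900 + $4,677.20 = $8,577.20 stays under the $16,700 maximum.

$4,677.20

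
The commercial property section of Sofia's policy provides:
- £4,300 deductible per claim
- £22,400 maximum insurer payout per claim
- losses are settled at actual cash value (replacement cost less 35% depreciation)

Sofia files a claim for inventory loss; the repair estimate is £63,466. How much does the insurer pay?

Actual cash value after 35% depreciation: £63,466 × 65% = £41,252.90.
After the deductible, £41,252.90 − £4,300 = £36,952.90 remains.
Since £36,952.90 > £22,400, the payout is capped at £22,400.

£22,400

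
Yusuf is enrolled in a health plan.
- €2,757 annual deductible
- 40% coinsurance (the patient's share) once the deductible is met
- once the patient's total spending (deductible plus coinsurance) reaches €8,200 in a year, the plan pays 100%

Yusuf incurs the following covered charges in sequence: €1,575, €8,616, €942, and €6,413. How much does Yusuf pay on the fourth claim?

#1 (€1,575): fully absorbed by the deductible. Patient owes €1,575 (running OOP €1,575).
#2 (€8,616): €1,182 finishes the deductible; €7,434 goes to coinsurance; patient's 40% is €2,973.60. Patient pays €4,155.60; OOP now €5,730.60.
#3 (€942): 40% coinsurance on €942 = €376.80. Cost to patient: €376.80. OOP to date €6,107.40.
#4 (€6,413): deductible met; 40% of €6,413 = €2,565.20. Adding that to €6,107.40 gives €8,672.60, past the €8,200 cap; patient pays only €8,200 − €6,107.40 = €2,092.60.

€2,092.60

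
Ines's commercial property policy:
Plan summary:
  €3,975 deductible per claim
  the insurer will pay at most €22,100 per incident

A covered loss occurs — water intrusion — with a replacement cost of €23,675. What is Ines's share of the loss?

€3,975

Less the €3,975 deductible: €23,675 − €3,975 = €19,700.
That's under the €22,100 cap, so the insurer reimburses the full €19,700.
Out of pocket: €23,675 − €19,700 = €3,975.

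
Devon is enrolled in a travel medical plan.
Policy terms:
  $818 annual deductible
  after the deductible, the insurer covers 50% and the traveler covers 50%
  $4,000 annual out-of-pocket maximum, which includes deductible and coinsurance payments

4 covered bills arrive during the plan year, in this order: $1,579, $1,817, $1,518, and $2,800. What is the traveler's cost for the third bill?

$759

Claim 1 — $1,579: $818 to deductible, leaving $761; 50% of $761 = $380.50. Traveler pays $1,198.50; OOP now $1,198.50.
Claim 2 — $1,817: deductible met; 50% of $1,817 = $908.50. Cost to traveler: $908.50. OOP to date $2,107.
Claim 3 — $1,518: 50% coinsurance on $1,518 = $759. Cost to traveler: $759. OOP to date $2,866.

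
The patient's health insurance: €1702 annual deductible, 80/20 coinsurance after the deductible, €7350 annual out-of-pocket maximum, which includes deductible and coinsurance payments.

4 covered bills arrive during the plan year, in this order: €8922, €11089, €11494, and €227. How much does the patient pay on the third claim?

€1986.20

Bill 1, €8922: deductible takes €1702, €7220 remains; coinsurance €7220 × 20% = €1444. Cost to patient: €3146. OOP to date €3146.
Bill 2, €11089: 20% coinsurance on €11089 = €2217.80. Patient owes €2217.80 (running OOP €5363.80).
Bill 3, €11494: deductible already satisfied, so patient's share is 20% × €11494 = €2298.80. Adding that to €5363.80 gives €7662.60, past the €7350 cap; patient pays only €7350 − €5363.80 = €1986.20.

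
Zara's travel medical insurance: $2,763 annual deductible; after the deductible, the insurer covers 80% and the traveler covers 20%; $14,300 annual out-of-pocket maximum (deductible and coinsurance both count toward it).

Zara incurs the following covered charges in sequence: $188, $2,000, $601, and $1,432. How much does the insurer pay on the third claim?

$20.80

Claim 1 — $188: all of it applies to the deductible. Traveler owes $188 (running OOP $188). Insurer: $188 − $188 = $0.
Claim 2 — $2,000: entire amount goes to the deductible. Cost to traveler: $2,000. OOP to date $2,188. Plan pays $2,000 − $2,000 = $0.
Claim 3 — $601: deductible takes $575, $26 remains; coinsurance $26 × 20% = $5.20. Cost to traveler: $580.20. OOP to date $2,768.20. Insurer: $601 − $580.20 = $20.80.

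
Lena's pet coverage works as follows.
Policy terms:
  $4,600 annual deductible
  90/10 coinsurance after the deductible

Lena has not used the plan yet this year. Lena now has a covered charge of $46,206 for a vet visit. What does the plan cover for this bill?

Nothing has been paid toward the $4,600 deductible, so the first $4,600 of this charge is applied there.
After the $4,600 deductible portion, $46,206 − $4,600 = $41,606 is subject to coinsurance.
10% of $41,606 = $4,160.60 falls to the owner.
Owner responsibility: $4,600 + $4,160.60 = $8,760.60.
The plan picks up $46,206 − $8,760.60 = $37,445.40.

$37,445.40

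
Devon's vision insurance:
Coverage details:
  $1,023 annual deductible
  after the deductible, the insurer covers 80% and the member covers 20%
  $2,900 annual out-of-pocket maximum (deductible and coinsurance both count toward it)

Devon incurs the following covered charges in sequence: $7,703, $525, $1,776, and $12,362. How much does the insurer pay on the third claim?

$1,420.80

Claim 1 ($7,703): deductible takes $1,023, $6,680 remains; coinsurance $6,680 × 20% = $1,336. Member pays $2,359; OOP now $2,359. Plan pays $7,703 − $2,359 = $5,344.
Claim 2 ($525): deductible already satisfied, so member's share is 20% × $525 = $105. Cost to member: $105. OOP to date $2,464. Insurer: $525 − $105 = $420.
Claim 3 ($1,776): 20% coinsurance on $1,776 = $355.20. Member pays $355.20; OOP now $2,819.20. Plan pays $1,776 − $355.20 = $1,420.80.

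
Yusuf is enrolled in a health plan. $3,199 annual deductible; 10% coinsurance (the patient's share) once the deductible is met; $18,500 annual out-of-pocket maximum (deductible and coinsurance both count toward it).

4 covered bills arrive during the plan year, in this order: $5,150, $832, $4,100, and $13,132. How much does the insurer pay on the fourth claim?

$11,818.80

#1 ($5,150): $3,199 to deductible, leaving $1,951; coinsurance $1,951 × 10% = $195.10. Patient pays $3,394.10; OOP now $3,394.10. Plan pays $5,150 − $3,394.10 = $1,755.90.
#2 ($832): deductible met; 10% of $832 = $83.20. Patient owes $83.20 (running OOP $3,477.30). Plan pays $832 − $83.20 = $748.80.
#3 ($4,100): deductible already satisfied, so patient's share is 10% × $4,100 = $410. Cost to patient: $410. OOP to date $3,887.30. Insurer: $4,100 − $410 = $3,690.
#4 ($13,132): 10% coinsurance on $13,132 = $1,313.20. Patient pays $1,313.20; OOP now $5,200.50. Plan pays $13,132 − $1,313.20 = $11,818.80.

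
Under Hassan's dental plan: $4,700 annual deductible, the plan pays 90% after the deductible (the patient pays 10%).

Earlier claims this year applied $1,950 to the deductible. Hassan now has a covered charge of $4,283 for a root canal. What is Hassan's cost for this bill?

$2,903.30

Deductible still to meet: $4,700 − $1,950 = $2,750.
The remaining $1,533 (= $4,283 − $2,750) moves to coinsurance.
Patient's 10% share of $1,533 is $153.30.
Patient responsibility: $2,750 + $153.30 = $2,903.30.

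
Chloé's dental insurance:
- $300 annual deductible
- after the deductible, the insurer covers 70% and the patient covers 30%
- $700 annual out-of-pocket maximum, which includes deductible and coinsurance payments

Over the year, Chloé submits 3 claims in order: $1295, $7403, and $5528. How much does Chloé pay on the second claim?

$101.50

Claim 1 — $1295: $300 finishes the deductible; $995 goes to coinsurance; coinsurance $995 × 30% = $298.50. Patient owes $598.50 (running OOP $598.50).
Claim 2 — $7403: 30% coinsurance on $7403 = $2220.90. OOP would hit $2819.40 > $700, so the cap limits the patient to $700 − $598.50 = $101.50.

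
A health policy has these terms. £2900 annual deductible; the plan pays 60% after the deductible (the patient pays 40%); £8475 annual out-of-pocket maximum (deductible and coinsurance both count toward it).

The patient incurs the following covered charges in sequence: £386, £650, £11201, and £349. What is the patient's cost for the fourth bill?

Claim 1 — £386: all of it applies to the deductible. Cost to patient: £386. OOP to date £386.
Claim 2 — £650: all of it applies to the deductible. Patient owes £650 (running OOP £1036).
Claim 3 — £11201: deductible takes £1864, £9337 remains; 40% of £9337 = £3734.80. Cost to patient: £5598.80. OOP to date £6634.80.
Claim 4 — £349: deductible met; 40% of £349 = £139.60. Patient pays £139.60; OOP now £6774.40.

£139.60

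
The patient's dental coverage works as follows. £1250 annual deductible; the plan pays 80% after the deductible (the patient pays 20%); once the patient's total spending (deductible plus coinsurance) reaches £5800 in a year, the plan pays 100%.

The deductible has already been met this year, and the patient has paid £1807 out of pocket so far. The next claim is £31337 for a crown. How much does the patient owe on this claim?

£3993

With the deductible met, the entire £31337 is subject to coinsurance.
Coinsurance: £31337 × 20% = £6267.40.
That would bring total out-of-pocket to £8074.40, past the £5800 cap. The patient is capped at £5800 − £1807 = £3993 on this claim.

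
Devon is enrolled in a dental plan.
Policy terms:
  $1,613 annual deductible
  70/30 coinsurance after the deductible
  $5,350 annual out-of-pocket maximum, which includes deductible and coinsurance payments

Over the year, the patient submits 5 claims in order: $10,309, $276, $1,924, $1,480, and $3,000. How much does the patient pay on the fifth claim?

$24.20

Bill 1, $10,309: $1,613 to deductible, leaving $8,696; 30% of $8,696 = $2,608.80. Cost to patient: $4,221.80. OOP to date $4,221.80.
Bill 2, $276: 30% coinsurance on $276 = $82.80. Patient owes $82.80 (running OOP $4,304.60).
Bill 3, $1,924: 30% coinsurance on $1,924 = $577.20. Patient owes $577.20 (running OOP $4,881.80).
Bill 4, $1,480: deductible already satisfied, so patient's share is 30% × $1,480 = $444. Patient pays $444; OOP now $5,325.80.
Bill 5, $3,000: 30% coinsurance on $3,000 = $900. OOP would hit $6,225.80 > $5,350, so the cap limits the patient to $5,350 − $5,325.80 = $24.20.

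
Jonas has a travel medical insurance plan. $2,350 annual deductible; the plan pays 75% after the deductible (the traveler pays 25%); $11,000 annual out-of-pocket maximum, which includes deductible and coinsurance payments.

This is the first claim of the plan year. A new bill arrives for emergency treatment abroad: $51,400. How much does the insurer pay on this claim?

$40,400

Nothing has been paid toward the $2,350 deductible, so the first $2,350 of this charge is applied there.
That leaves $51,400 − $2,350 = $49,050 for coinsurance.
Coinsurance: $49,050 × 25% = $12,262.50.
That puts the traveler's cost at $2,350 + $12,262.50 = $14,612.50 before any cap.
Adding $14,612.50 to the $0 already spent would give $14,612.50, which exceeds the $11,000 cap; the traveler pays just $11,000 − $0 = $11,000.
The insurer covers the remainder: $51,400 − $11,000 = $40,400.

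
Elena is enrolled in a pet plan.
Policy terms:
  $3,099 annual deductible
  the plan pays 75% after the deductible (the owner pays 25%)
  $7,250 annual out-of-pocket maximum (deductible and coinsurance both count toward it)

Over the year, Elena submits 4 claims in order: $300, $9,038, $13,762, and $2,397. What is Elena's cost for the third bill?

#1 ($300): entire amount goes to the deductible. Cost to owner: $300. OOP to date $300.
#2 ($9,038): deductible takes $2,799, $6,239 remains; owner's 25% is $1,559.75. Owner pays $4,358.75; OOP now $4,658.75.
#3 ($13,762): 25% coinsurance on $13,762 = $3,440.50. OOP would hit $8,099.25 > $7,250, so the cap limits the owner to $7,250 − $4,658.75 = $2,591.25.

$2,591.25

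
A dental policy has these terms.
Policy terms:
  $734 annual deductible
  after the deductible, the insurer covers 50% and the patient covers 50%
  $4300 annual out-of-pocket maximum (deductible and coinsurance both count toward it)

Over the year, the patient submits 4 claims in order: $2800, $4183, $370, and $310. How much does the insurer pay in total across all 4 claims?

$3464.50

#1 ($2800): $734 to deductible, leaving $2066; patient's 50% is $1033. Cost to patient: $1767. OOP to date $1767. Insurer: $2800 − $1767 = $1033.
#2 ($4183): deductible met; 50% of $4183 = $2091.50. Cost to patient: $2091.50. OOP to date $3858.50. Plan pays $4183 − $2091.50 = $2091.50.
#3 ($370): deductible already satisfied, so patient's share is 50% × $370 = $185. Patient pays $185; OOP now $4043.50. Insurer: $370 − $185 = $185.
#4 ($310): deductible met; 50% of $310 = $155. Patient pays $155; OOP now $4198.50. Plan pays $310 − $155 = $155.
Insurer total = bills − patient's total = $7663 − $4198.50 = $3464.50.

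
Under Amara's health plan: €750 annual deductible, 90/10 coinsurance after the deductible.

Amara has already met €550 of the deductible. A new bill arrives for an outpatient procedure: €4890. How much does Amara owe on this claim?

€669

€550 of the €750 deductible is already met, leaving €200.
After the €200 deductible portion, €4890 − €200 = €4690 is subject to coinsurance.
Coinsurance: €4690 × 10% = €469.
So the patient owes €200 + €469 = €669.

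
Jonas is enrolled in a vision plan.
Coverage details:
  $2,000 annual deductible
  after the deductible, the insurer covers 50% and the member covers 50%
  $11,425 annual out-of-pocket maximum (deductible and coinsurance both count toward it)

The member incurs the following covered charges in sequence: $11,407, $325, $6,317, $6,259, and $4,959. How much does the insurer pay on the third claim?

$3,158.50

Bill 1, $11,407: $2,000 finishes the deductible; $9,407 goes to coinsurance; member's 50% is $4,703.50. Cost to member: $6,703.50. OOP to date $6,703.50. Plan pays $11,407 − $6,703.50 = $4,703.50.
Bill 2, $325: deductible met; 50% of $325 = $162.50. Member pays $162.50; OOP now $6,866. Insurer: $325 − $162.50 = $162.50.
Bill 3, $6,317: 50% coinsurance on $6,317 = $3,158.50. Member pays $3,158.50; OOP now $10,024.50. Insurer: $6,317 − $3,158.50 = $3,158.50.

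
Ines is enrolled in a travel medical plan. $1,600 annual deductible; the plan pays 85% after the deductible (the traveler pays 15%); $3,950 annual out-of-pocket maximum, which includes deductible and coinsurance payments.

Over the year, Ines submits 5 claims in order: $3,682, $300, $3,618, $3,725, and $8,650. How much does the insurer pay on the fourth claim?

$3,166.25

Claim 1 ($3,682): deductible takes $1,600, $2,082 remains; traveler's 15% is $312.30. Cost to traveler: $1,912.30. OOP to date $1,912.30. Plan pays $3,682 − $1,912.30 = $1,769.70.
Claim 2 ($300): deductible already satisfied, so traveler's share is 15% × $300 = $45. Cost to traveler: $45. OOP to date $1,957.30. Insurer: $300 − $45 = $255.
Claim 3 ($3,618): deductible already satisfied, so traveler's share is 15% × $3,618 = $542.70. Cost to traveler: $542.70. OOP to date $2,500. Insurer: $3,618 − $542.70 = $3,075.30.
Claim 4 ($3,725): deductible met; 15% of $3,725 = $558.75. Traveler owes $558.75 (running OOP $3,058.75). Plan pays $3,725 − $558.75 = $3,166.25.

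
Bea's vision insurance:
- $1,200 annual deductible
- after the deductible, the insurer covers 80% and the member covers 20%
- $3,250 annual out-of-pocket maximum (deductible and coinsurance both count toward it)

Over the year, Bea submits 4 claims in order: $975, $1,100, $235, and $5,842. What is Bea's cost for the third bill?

$47

Claim 1 — $975: fully absorbed by the deductible. Member pays $975; OOP now $975.
Claim 2 — $1,100: $225 finishes the deductible; $875 goes to coinsurance; coinsurance $875 × 20% = $175. Member owes $400 (running OOP $1,375).
Claim 3 — $235: deductible met; 20% of $235 = $47. Member pays $47; OOP now $1,422.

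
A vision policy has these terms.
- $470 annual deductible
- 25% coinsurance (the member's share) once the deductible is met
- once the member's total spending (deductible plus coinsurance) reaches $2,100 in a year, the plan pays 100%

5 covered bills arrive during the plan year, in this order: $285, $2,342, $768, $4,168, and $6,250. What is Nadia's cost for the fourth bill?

$898.75

Bill 1, $285: all of it applies to the deductible. Member owes $285 (running OOP $285).
Bill 2, $2,342: $185 to deductible, leaving $2,157; coinsurance $2,157 × 25% = $539.25. Cost to member: $724.25. OOP to date $1,009.25.
Bill 3, $768: deductible met; 25% of $768 = $192. Member owes $192 (running OOP $1,201.25).
Bill 4, $4,168: deductible met; 25% of $4,168 = $1,042. That would push OOP to $2,243.25, over the $2,100 cap, so member pays $2,100 − $1,201.25 = $898.75.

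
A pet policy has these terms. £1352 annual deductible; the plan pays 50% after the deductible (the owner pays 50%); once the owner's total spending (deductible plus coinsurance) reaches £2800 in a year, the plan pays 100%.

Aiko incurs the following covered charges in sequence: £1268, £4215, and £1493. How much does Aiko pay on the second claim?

Claim 1 (£1268): fully absorbed by the deductible. Owner owes £1268 (running OOP £1268).
Claim 2 (£4215): £84 finishes the deductible; £4131 goes to coinsurance; coinsurance £4131 × 50% = £2065.50. Deductible plus coinsurance: £84 + £2065.50 = £2149.50. Adding that to £1268 gives £3417.50, past the £2800 cap; owner pays only £2800 − £1268 = £1532.

£1532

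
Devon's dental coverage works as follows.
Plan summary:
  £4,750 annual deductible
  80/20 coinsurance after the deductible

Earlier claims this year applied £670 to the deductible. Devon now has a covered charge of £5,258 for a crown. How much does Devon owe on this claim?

Deductible still to meet: £4,750 − £670 = £4,080.
That leaves £5,258 − £4,080 = £1,178 for coinsurance.
Patient's 20% share of £1,178 is £235.60.
So the patient owes £4,080 + £235.60 = £4,315.60.

£4,315.60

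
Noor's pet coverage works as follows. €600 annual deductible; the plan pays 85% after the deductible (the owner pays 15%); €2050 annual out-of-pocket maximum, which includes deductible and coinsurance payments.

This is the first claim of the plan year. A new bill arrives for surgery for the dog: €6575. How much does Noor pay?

The full €600 deductible is still open; €600 of this bill applies to it.
The remaining €5975 (= €6575 − €600) moves to coinsurance.
Coinsurance: €5975 × 15% = €896.25.
So the owner owes €600 + €896.25 = €1496.25 before any cap.
Year-to-date out-of-pocket becomes €0 + €1496.25 = €1496.25, still under the €2050 maximum, so no cap applies.

€1496.25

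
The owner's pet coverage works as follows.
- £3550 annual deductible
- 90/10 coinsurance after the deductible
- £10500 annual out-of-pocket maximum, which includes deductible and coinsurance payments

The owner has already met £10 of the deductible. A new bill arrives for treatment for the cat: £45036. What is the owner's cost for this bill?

£7689.60

£10 of the £3550 deductible is already met, leaving £3540.
That leaves £45036 − £3540 = £41496 for coinsurance.
10% of £41496 = £4149.60 falls to the owner.
That puts the owner's cost at £3540 + £4149.60 = £7689.60 before any cap.
Total out-of-pocket so far would be £10 + £7689.60 = £7699.60, below the £10500 cap — no reduction.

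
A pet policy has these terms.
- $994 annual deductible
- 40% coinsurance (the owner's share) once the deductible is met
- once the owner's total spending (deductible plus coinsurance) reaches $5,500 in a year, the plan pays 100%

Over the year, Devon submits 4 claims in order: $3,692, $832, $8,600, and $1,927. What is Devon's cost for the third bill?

$3,094

Claim 1 — $3,692: deductible takes $994, $2,698 remains; owner's 40% is $1,079.20. Cost to owner: $2,073.20. OOP to date $2,073.20.
Claim 2 — $832: 40% coinsurance on $832 = $332.80. Cost to owner: $332.80. OOP to date $2,406.
Claim 3 — $8,600: deductible met; 40% of $8,600 = $3,440. Adding that to $2,406 gives $5,846, past the $5,500 cap; owner pays only $5,500 − $2,406 = $3,094.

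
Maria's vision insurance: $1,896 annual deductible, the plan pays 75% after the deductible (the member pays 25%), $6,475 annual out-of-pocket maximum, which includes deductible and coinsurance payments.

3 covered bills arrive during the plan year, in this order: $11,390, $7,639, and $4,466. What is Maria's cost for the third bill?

$295.75

Claim 1 ($11,390): deductible takes $1,896, $9,494 remains; coinsurance $9,494 × 25% = $2,373.50. Member pays $4,269.50; OOP now $4,269.50.
Claim 2 ($7,639): 25% coinsurance on $7,639 = $1,909.75. Member pays $1,909.75; OOP now $6,179.25.
Claim 3 ($4,466): deductible met; 25% of $4,466 = $1,116.50. Adding that to $6,179.25 gives $7,295.75, past the $6,475 cap; member pays only $6,475 − $6,179.25 = $295.75.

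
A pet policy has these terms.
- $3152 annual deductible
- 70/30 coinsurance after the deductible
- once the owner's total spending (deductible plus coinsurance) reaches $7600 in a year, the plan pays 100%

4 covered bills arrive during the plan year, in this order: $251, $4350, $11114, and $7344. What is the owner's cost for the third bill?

$3334.20

Bill 1, $251: all of it applies to the deductible. Cost to owner: $251. OOP to date $251.
Bill 2, $4350: $2901 finishes the deductible; $1449 goes to coinsurance; owner's 30% is $434.70. Owner owes $3335.70 (running OOP $3586.70).
Bill 3, $11114: deductible already satisfied, so owner's share is 30% × $11114 = $3334.20. Cost to owner: $3334.20. OOP to date $6920.90.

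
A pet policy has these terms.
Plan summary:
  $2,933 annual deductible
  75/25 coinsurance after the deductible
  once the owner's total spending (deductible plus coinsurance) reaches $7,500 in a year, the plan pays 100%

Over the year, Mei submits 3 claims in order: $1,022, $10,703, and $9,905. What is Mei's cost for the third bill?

Claim 1 ($1,022): entire amount goes to the deductible. Cost to owner: $1,022. OOP to date $1,022.
Claim 2 ($10,703): $1,911 finishes the deductible; $8,792 goes to coinsurance; coinsurance $8,792 × 25% = $2,198. Cost to owner: $4,109. OOP to date $5,131.
Claim 3 ($9,905): deductible already satisfied, so owner's share is 25% × $9,905 = $2,476.25. OOP would hit $7,607.25 > $7,500, so the cap limits the owner to $7,500 − $5,131 = $2,369.

$2,369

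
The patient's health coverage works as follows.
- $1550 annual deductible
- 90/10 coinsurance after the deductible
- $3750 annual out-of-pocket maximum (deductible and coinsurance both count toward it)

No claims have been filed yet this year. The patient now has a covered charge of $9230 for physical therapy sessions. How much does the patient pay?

Nothing has been paid toward the $1550 deductible, so the first $1550 of this charge is applied there.
After the $1550 deductible portion, $9230 − $1550 = $7680 is subject to coinsurance.
Patient's 10% share of $7680 is $768.
That puts the patient's cost at $1550 + $768 = $2318 before any cap.
Cumulative spending $0 + $2318 = $2318 stays under the $3750 maximum.

$2318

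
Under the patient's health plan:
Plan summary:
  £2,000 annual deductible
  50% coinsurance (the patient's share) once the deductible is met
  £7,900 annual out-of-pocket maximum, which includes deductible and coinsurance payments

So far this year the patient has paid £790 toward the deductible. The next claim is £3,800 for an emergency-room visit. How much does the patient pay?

£2,505

£790 of the £2,000 deductible is already met, leaving £1,210.
The remaining £2,590 (= £3,800 − £1,210) moves to coinsurance.
Coinsurance: £2,590 × 50% = £1,295.
So the patient owes £1,210 + £1,295 = £2,505 before any cap.
Cumulative spending £790 + £2,505 = £3,295 stays under the £7,900 maximum.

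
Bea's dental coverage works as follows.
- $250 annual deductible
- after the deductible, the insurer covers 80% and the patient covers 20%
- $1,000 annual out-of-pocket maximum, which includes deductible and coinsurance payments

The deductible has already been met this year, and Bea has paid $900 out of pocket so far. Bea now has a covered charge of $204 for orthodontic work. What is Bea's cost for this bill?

With the deductible met, the entire $204 is subject to coinsurance.
Coinsurance: $204 × 20% = $40.80.
Year-to-date out-of-pocket becomes $900 + $40.80 = $940.80, still under the $1,000 maximum, so no cap applies.

$40.80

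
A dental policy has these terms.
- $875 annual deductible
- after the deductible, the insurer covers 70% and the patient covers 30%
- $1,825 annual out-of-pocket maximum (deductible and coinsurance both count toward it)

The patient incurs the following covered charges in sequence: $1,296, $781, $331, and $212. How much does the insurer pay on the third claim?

$231.70

Claim 1 ($1,296): $875 finishes the deductible; $421 goes to coinsurance; 30% of $421 = $126.30. Patient owes $1,001.30 (running OOP $1,001.30). Insurer: $1,296 − $1,001.30 = $294.70.
Claim 2 ($781): 30% coinsurance on $781 = $234.30. Patient owes $234.30 (running OOP $1,235.60). Plan pays $781 − $234.30 = $546.70.
Claim 3 ($331): deductible met; 30% of $331 = $99.30. Patient pays $99.30; OOP now $1,334.90. Insurer: $331 − $99.30 = $231.70.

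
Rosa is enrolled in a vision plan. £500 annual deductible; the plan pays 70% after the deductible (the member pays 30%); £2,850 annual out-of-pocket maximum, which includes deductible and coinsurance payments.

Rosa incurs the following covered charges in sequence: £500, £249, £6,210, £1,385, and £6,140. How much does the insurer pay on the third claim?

Bill 1, £500: fully absorbed by the deductible. Cost to member: £500. OOP to date £500. Insurer: £500 − £500 = £0.
Bill 2, £249: 30% coinsurance on £249 = £74.70. Member pays £74.70; OOP now £574.70. Insurer: £249 − £74.70 = £174.30.
Bill 3, £6,210: 30% coinsurance on £6,210 = £1,863. Cost to member: £1,863. OOP to date £2,437.70. Insurer: £6,210 − £1,863 = £4,347.

£4,347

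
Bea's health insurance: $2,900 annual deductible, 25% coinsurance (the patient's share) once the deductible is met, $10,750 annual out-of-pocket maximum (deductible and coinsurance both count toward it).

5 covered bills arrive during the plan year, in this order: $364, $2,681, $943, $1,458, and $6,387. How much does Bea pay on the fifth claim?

Bill 1, $364: entire amount goes to the deductible. Patient owes $364 (running OOP $364).
Bill 2, $2,681: $2,536 to deductible, leaving $145; patient's 25% is $36.25. Cost to patient: $2,572.25. OOP to date $2,936.25.
Bill 3, $943: deductible already satisfied, so patient's share is 25% × $943 = $235.75. Cost to patient: $235.75. OOP to date $3,172.
Bill 4, $1,458: 25% coinsurance on $1,458 = $364.50. Cost to patient: $364.50. OOP to date $3,536.50.
Bill 5, $6,387: 25% coinsurance on $6,387 = $1,596.75. Patient pays $1,596.75; OOP now $5,133.25.

$1,596.75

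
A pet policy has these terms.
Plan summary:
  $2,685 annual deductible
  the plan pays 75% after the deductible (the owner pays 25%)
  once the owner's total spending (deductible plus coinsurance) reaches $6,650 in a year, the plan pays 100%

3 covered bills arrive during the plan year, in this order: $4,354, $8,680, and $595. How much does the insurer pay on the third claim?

$446.25

Claim 1 — $4,354: deductible takes $2,685, $1,669 remains; 25% of $1,669 = $417.25. Cost to owner: $3,102.25. OOP to date $3,102.25. Insurer: $4,354 − $3,102.25 = $1,251.75.
Claim 2 — $8,680: 25% coinsurance on $8,680 = $2,170. Owner owes $2,170 (running OOP $5,272.25). Insurer: $8,680 − $2,170 = $6,510.
Claim 3 — $595: 25% coinsurance on $595 = $148.75. Owner pays $148.75; OOP now $5,421. Insurer: $595 − $148.75 = $446.25.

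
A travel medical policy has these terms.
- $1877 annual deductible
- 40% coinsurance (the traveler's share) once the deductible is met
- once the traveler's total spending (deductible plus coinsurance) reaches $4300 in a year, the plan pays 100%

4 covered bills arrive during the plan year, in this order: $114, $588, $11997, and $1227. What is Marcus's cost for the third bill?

Claim 1 — $114: all of it applies to the deductible. Traveler owes $114 (running OOP $114).
Claim 2 — $588: entire amount goes to the deductible. Traveler pays $588; OOP now $702.
Claim 3 — $11997: $1175 finishes the deductible; $10822 goes to coinsurance; 40% of $10822 = $4328.80. Together that's $1175 + $4328.80 = $5503.80. That would push OOP to $6205.80, over the $4300 cap, so traveler pays $4300 − $702 = $3598.

$3598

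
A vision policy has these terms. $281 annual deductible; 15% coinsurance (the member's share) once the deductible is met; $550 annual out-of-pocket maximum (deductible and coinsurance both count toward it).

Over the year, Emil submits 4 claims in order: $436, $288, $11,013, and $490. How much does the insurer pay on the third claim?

$10,810.45

Claim 1 ($436): $281 to deductible, leaving $155; coinsurance $155 × 15% = $23.25. Cost to member: $304.25. OOP to date $304.25. Plan pays $436 − $304.25 = $131.75.
Claim 2 ($288): 15% coinsurance on $288 = $43.20. Member owes $43.20 (running OOP $347.45). Insurer: $288 − $43.20 = $244.80.
Claim 3 ($11,013): deductible met; 15% of $11,013 = $1,651.95. That would push OOP to $1,999.40, over the $550 cap, so member pays $550 − $347.45 = $202.55. Insurer: $11,013 − $202.55 = $10,810.45.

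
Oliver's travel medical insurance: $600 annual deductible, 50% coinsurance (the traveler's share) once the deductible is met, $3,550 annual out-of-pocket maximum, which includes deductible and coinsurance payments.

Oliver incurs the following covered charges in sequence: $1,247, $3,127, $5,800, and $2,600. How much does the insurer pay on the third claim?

$4,737

Claim 1 — $1,247: deductible takes $600, $647 remains; coinsurance $647 × 50% = $323.50. Cost to traveler: $923.50. OOP to date $923.50. Plan pays $1,247 − $923.50 = $323.50.
Claim 2 — $3,127: deductible met; 50% of $3,127 = $1,563.50. Cost to traveler: $1,563.50. OOP to date $2,487. Plan pays $3,127 − $1,563.50 = $1,563.50.
Claim 3 — $5,800: 50% coinsurance on $5,800 = $2,900. OOP would hit $5,387 > $3,550, so the cap limits the traveler to $3,550 − $2,487 = $1,063. Insurer: $5,800 − $1,063 = $4,737.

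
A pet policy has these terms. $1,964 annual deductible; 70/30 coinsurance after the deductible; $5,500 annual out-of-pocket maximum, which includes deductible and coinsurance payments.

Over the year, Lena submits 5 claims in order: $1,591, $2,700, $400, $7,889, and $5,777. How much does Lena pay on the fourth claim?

$2,366.70

Bill 1, $1,591: fully absorbed by the deductible. Owner owes $1,591 (running OOP $1,591).
Bill 2, $2,700: $373 finishes the deductible; $2,327 goes to coinsurance; 30% of $2,327 = $698.10. Cost to owner: $1,071.10. OOP to date $2,662.10.
Bill 3, $400: 30% coinsurance on $400 = $120. Owner owes $120 (running OOP $2,782.10).
Bill 4, $7,889: deductible already satisfied, so owner's share is 30% × $7,889 = $2,366.70. Cost to owner: $2,366.70. OOP to date $5,148.80.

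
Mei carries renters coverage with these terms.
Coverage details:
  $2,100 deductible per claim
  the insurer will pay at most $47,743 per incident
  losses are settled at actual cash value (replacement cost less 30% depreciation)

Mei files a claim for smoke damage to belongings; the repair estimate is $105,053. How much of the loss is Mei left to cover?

$57,310

At 30% depreciation, ACV = $105,053 − $31,515.90 = $73,537.10.
Less the $2,100 deductible: $73,537.10 − $2,100 = $71,437.10.
The $47,743 per-incident cap binds; insurer pays $47,743.
Tenant's share is the uncovered remainder: $105,053 − $47,743 = $57,310.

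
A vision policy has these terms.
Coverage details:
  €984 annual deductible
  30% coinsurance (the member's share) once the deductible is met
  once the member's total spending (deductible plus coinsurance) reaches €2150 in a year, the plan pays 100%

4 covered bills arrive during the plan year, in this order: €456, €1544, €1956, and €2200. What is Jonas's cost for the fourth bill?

€274.40

Claim 1 — €456: all of it applies to the deductible. Cost to member: €456. OOP to date €456.
Claim 2 — €1544: €528 to deductible, leaving €1016; 30% of €1016 = €304.80. Member pays €832.80; OOP now €1288.80.
Claim 3 — €1956: deductible met; 30% of €1956 = €586.80. Member owes €586.80 (running OOP €1875.60).
Claim 4 — €2200: deductible already satisfied, so member's share is 30% × €2200 = €660. Adding that to €1875.60 gives €2535.60, past the €2150 cap; member pays only €2150 − €1875.60 = €274.40.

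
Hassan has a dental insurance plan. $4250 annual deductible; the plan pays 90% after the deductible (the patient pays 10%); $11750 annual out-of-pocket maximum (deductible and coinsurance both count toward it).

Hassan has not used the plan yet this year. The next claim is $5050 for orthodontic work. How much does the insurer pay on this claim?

$720

The full $4250 deductible is still open; $4250 of this bill applies to it.
That leaves $5050 − $4250 = $800 for coinsurance.
Coinsurance: $800 × 10% = $80.
So the patient owes $4250 + $80 = $4330 before any cap.
Year-to-date out-of-pocket becomes $0 + $4330 = $4330, still under the $11750 maximum, so no cap applies.
Insurer pays the balance: $5050 − $4330 = $720.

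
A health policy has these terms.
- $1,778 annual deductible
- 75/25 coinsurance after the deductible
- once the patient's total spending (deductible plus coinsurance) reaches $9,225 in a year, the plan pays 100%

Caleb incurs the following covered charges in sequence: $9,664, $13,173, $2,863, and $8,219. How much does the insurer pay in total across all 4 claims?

Claim 1 ($9,664): $1,778 finishes the deductible; $7,886 goes to coinsurance; coinsurance $7,886 × 25% = $1,971.50. Cost to patient: $3,749.50. OOP to date $3,749.50. Plan pays $9,664 − $3,749.50 = $5,914.50.
Claim 2 ($13,173): deductible already satisfied, so patient's share is 25% × $13,173 = $3,293.25. Patient owes $3,293.25 (running OOP $7,042.75). Insurer: $13,173 − $3,293.25 = $9,879.75.
Claim 3 ($2,863): 25% coinsurance on $2,863 = $715.75. Cost to patient: $715.75. OOP to date $7,758.50. Plan pays $2,863 − $715.75 = $2,147.25.
Claim 4 ($8,219): deductible met; 25% of $8,219 = $2,054.75. Adding that to $7,758.50 gives $9,813.25, past the $9,225 cap; patient pays only $9,225 − $7,758.50 = $1,466.50. Insurer: $8,219 − $1,466.50 = $6,752.50.
Insurer total: $5,914.50 + $9,879.75 + $2,147.25 + $6,752.50 = $24,694.

$24,694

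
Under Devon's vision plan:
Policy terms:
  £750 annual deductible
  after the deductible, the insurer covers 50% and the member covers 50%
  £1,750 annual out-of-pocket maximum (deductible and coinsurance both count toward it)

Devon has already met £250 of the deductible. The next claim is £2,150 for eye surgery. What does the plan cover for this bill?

Remaining deductible: £750 − £250 = £500.
The remaining £1,650 (= £2,150 − £500) moves to coinsurance.
Member's 50% share of £1,650 is £825.
So the member owes £500 + £825 = £1,325 before any cap.
Cumulative spending £250 + £1,325 = £1,575 stays under the £1,750 maximum.
The insurer covers the remainder: £2,150 − £1,325 = £825.

£825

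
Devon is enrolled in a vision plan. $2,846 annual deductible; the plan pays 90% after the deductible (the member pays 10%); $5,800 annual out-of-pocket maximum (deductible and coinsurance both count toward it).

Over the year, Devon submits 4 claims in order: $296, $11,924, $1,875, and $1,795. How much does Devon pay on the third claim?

$187.50

Bill 1, $296: entire amount goes to the deductible. Cost to member: $296. OOP to date $296.
Bill 2, $11,924: $2,550 finishes the deductible; $9,374 goes to coinsurance; coinsurance $9,374 × 10% = $937.40. Member pays $3,487.40; OOP now $3,783.40.
Bill 3, $1,875: deductible already satisfied, so member's share is 10% × $1,875 = $187.50. Cost to member: $187.50. OOP to date $3,970.90.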